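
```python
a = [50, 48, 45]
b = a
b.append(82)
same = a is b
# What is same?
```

After line 1: a = [50, 48, 45]
After line 2 (b = a is an alias, same object): a = [50, 48, 45], b = [50, 48, 45]
After line 3 (b.append mutates the shared list): a = [50, 48, 45, 82], b = [50, 48, 45, 82]
After line 4 (same = a is b; same object -> True): same = True

True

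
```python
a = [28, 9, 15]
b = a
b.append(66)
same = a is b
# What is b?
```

After line 1: a = [28, 9, 15]
After line 2 (b = a is an alias, same object): a = [28, 9, 15], b = [28, 9, 15]
After line 3 (b.append mutates the shared list): a = [28, 9, 15, 66], b = [28, 9, 15, 66]
After line 4 (same = a is b; same object -> True): same = True

[28, 9, 15, 66]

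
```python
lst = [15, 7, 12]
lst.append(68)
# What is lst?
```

[15, 7, 12, 68]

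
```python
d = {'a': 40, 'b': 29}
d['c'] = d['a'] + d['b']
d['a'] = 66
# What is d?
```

After line 1: d = {'a': 40, 'b': 29}
After line 2 (d['c'] = 40 + 29): d = {'a': 40, 'b': 29, 'c': 69}
After line 3: d = {'a': 66, 'b': 29, 'c': 69}

{'a': 66, 'b': 29, 'c': 69}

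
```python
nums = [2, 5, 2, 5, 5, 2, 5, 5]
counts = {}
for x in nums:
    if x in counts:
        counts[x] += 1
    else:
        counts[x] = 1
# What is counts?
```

Initial: counts = {}, nums = [2, 5, 2, 5, 5, 2, 5, 5]
See 2: counts = {2: 1}
See 5: counts = {2: 1, 5: 1}
See 2: counts = {2: 2, 5: 1}
See 5: counts = {2: 2, 5: 2}
See 5: counts = {2: 2, 5: 3}
See 2: counts = {2: 3, 5: 3}
See 5: counts = {2: 3, 5: 4}
See 5: counts = {2: 3, 5: 5}

{2: 3, 5: 5}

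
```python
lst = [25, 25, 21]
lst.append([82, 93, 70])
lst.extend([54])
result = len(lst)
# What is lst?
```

After line 1: lst = [25, 25, 21]
After line 2 (append adds [82, 93, 70] as single element): lst = [25, 25, 21, [82, 93, 70]]
After line 3 (extend unpacks [54], adds 54): lst = [25, 25, 21, [82, 93, 70], 54]
After line 4: result = len(lst) = 5

[25, 25, 21, [82, 93, 70], 54]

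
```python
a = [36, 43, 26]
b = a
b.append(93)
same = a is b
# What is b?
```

After line 1: a = [36, 43, 26]
After line 2 (b = a is an alias, same object): a = [36, 43, 26], b = [36, 43, 26]
After line 3 (b.append mutates the shared list): a = [36, 43, 26, 93], b = [36, 43, 26, 93]
After line 4 (same = a is b; same object -> True): same = True

[36, 43, 26, 93]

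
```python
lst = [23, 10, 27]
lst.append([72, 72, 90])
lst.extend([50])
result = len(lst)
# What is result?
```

After line 1: lst = [23, 10, 27]
After line 2 (append adds [72, 72, 90] as single element): lst = [23, 10, 27, [72, 72, 90]]
After line 3 (extend unpacks [50], adds 50): lst = [23, 10, 27, [72, 72, 90], 50]
After line 4: result = len(lst) = 5

5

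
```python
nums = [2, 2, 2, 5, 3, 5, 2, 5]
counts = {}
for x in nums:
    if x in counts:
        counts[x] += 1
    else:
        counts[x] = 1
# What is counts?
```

Initial: counts = {}, nums = [2, 2, 2, 5, 3, 5, 2, 5]
See 2: counts = {2: 1}
See 2: counts = {2: 2}
See 2: counts = {2: 3}
See 5: counts = {2: 3, 5: 1}
See 3: counts = {2: 3, 5: 1, 3: 1}
See 5: counts = {2: 3, 5: 2, 3: 1}
See 2: counts = {2: 4, 5: 2, 3: 1}
See 5: counts = {2: 4, 5: 3, 3: 1}

{2: 4, 5: 3, 3: 1}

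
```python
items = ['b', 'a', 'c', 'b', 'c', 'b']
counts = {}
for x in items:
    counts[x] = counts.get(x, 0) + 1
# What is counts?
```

Initial: counts = {}, items = ['b', 'a', 'c', 'b', 'c', 'b']
See 'b': counts = {'b': 1}
See 'a': counts = {'b': 1, 'a': 1}
See 'c': counts = {'b': 1, 'a': 1, 'c': 1}
See 'b': counts = {'b': 2, 'a': 1, 'c': 1}
See 'c': counts = {'b': 2, 'a': 1, 'c': 2}
See 'b': counts = {'b': 3, 'a': 1, 'c': 2}

{'b': 3, 'a': 1, 'c': 2}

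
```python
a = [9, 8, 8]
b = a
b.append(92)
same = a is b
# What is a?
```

After line 1: a = [9, 8, 8]
After line 2 (b = a is an alias, same object): a = [9, 8, 8], b = [9, 8, 8]
After line 3 (b.append mutates the shared list): a = [9, 8, 8, 92], b = [9, 8, 8, 92]
After line 4 (same = a is b; same object -> True): same = True

[9, 8, 8, 92]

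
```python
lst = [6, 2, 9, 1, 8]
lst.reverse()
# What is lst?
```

[8, 1, 9, 2, 6]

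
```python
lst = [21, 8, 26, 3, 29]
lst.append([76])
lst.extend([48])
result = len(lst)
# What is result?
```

After line 1: lst = [21, 8, 26, 3, 29]
After line 2 (append adds [76] as single element): lst = [21, 8, 26, 3, 29, [76]]
After line 3 (extend unpacks [48], adds 48): lst = [21, 8, 26, 3, 29, [76], 48]
After line 4: result = len(lst) = 7

7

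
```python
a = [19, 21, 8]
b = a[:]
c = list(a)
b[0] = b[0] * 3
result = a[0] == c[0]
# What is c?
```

After line 1: a = [19, 21, 8]
After line 2 (b = a[:], copy): a = [19, 21, 8], b = [19, 21, 8]
After line 3 (c = list(a) is a copy, new object): c = [19, 21, 8]
After line 4 (b[0] = 19 * 3 = 57; only b mutates (copy)): a = [19, 21, 8], b = [57, 21, 8], c = [19, 21, 8]
After line 5 (a[0] = 19, c[0] = 19; result = True)

[19, 21, 8]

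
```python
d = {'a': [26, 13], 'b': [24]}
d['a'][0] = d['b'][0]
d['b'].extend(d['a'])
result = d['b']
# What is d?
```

After line 1: d = {'a': [26, 13], 'b': [24]}
After line 2 (a[0] = b[0] = 24): d = {'a': [24, 13], 'b': [24]}
After line 3 (b.extend(a) appends [24, 13]): d = {'a': [24, 13], 'b': [24, 24, 13]}
After line 4: result = d['b'] = [24, 24, 13]

{'a': [24, 13], 'b': [24, 24, 13]}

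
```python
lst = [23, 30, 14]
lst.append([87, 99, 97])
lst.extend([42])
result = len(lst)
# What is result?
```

After line 1: lst = [23, 30, 14]
After line 2 (append adds [87, 99, 97] as single element): lst = [23, 30, 14, [87, 99, 97]]
After line 3 (extend unpacks [42], adds 42): lst = [23, 30, 14, [87, 99, 97], 42]
After line 4: result = len(lst) = 5

5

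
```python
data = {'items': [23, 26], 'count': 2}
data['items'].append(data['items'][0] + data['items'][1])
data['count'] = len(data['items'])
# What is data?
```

After line 1: data = {'items': [23, 26], 'count': 2}
After line 2 (append 23 + 26 = 49): data = {'items': [23, 26, 49], 'count': 2}
After line 3 (count = len(items) = 3): data = {'items': [23, 26, 49], 'count': 3}

{'items': [23, 26, 49], 'count': 3}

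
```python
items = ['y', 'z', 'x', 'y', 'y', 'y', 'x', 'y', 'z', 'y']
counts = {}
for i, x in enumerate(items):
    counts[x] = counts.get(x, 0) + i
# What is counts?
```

Initial: counts = {}, items = ['y', 'z', 'x', 'y', 'y', 'y', 'x', 'y', 'z', 'y']
i=0, x='y': counts = {'y': 0}
i=1, x='z': counts = {'y': 0, 'z': 1}
i=2, x='x': counts = {'y': 0, 'z': 1, 'x': 2}
i=3, x='y': counts = {'y': 3, 'z': 1, 'x': 2}
i=4, x='y': counts = {'y': 7, 'z': 1, 'x': 2}
i=5, x='y': counts = {'y': 12, 'z': 1, 'x': 2}
i=6, x='x': counts = {'y': 12, 'z': 1, 'x': 8}
i=7, x='y': counts = {'y': 19, 'z': 1, 'x': 8}
i=8, x='z': counts = {'y': 19, 'z': 9, 'x': 8}
i=9, x='y': counts = {'y': 28, 'z': 9, 'x': 8}

{'y': 28, 'z': 9, 'x': 8}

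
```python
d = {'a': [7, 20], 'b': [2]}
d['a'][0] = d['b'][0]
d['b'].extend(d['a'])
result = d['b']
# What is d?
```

After line 1: d = {'a': [7, 20], 'b': [2]}
After line 2 (a[0] = b[0] = 2): d = {'a': [2, 20], 'b': [2]}
After line 3 (b.extend(a) appends [2, 20]): d = {'a': [2, 20], 'b': [2, 2, 20]}
After line 4: result = d['b'] = [2, 2, 20]

{'a': [2, 20], 'b': [2, 2, 20]}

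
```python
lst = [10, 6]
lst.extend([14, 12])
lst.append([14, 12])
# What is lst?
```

After line 1: lst = [10, 6]
After line 2 (extend unpacks [14, 12]): lst = [10, 6, 14, 12]
After line 3 (append adds [14, 12] as single element): lst = [10, 6, 14, 12, [14, 12]]

[10, 6, 14, 12, [14, 12]]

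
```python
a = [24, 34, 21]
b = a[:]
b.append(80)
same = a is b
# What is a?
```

After line 1: a = [24, 34, 21]
After line 2 (b = a[:] is a shallow copy, new object): a = [24, 34, 21], b = [24, 34, 21]
After line 3 (append only mutates b): a = [24, 34, 21], b = [24, 34, 21, 80]
After line 4 (same = a is b; different objects -> False): same = False

[24, 34, 21]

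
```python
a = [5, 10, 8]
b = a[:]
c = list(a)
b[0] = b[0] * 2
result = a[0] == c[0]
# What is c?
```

After line 1: a = [5, 10, 8]
After line 2 (b = a[:], copy): a = [5, 10, 8], b = [5, 10, 8]
After line 3 (c = list(a) is a copy, new object): c = [5, 10, 8]
After line 4 (b[0] = 5 * 2 = 10; only b mutates (copy)): a = [5, 10, 8], b = [10, 10, 8], c = [5, 10, 8]
After line 5 (a[0] = 5, c[0] = 5; result = True)

[5, 10, 8]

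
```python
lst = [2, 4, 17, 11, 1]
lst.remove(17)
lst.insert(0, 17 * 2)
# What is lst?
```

After line 1: lst = [2, 4, 17, 11, 1]
After line 2 (remove first 17): lst = [2, 4, 11, 1]
After line 3 (insert 34 at index 0): lst = [34, 2, 4, 11, 1]

[34, 2, 4, 11, 1]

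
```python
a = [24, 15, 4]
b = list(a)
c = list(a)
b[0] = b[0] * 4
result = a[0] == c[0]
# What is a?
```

After line 1: a = [24, 15, 4]
After line 2 (b = list(a), copy): a = [24, 15, 4], b = [24, 15, 4]
After line 3 (c = list(a) is a copy, new object): c = [24, 15, 4]
After line 4 (b[0] = 24 * 4 = 96; only b mutates (copy)): a = [24, 15, 4], b = [96, 15, 4], c = [24, 15, 4]
After line 5 (a[0] = 24, c[0] = 24; result = True)

[24, 15, 4]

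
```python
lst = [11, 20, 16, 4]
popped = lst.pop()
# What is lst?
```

[11, 20, 16]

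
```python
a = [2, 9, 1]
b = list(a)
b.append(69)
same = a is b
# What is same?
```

After line 1: a = [2, 9, 1]
After line 2 (b = list(a) is a shallow copy, new object): a = [2, 9, 1], b = [2, 9, 1]
After line 3 (append only mutates b): a = [2, 9, 1], b = [2, 9, 1, 69]
After line 4 (same = a is b; different objects -> False): same = False

False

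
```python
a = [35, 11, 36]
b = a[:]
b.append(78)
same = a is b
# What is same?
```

After line 1: a = [35, 11, 36]
After line 2 (b = a[:] is a shallow copy, new object): a = [35, 11, 36], b = [35, 11, 36]
After line 3 (append only mutates b): a = [35, 11, 36], b = [35, 11, 36, 78]
After line 4 (same = a is b; different objects -> False): same = False

False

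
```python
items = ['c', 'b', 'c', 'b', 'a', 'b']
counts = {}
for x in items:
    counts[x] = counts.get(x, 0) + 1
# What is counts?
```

Initial: counts = {}, items = ['c', 'b', 'c', 'b', 'a', 'b']
See 'c': counts = {'c': 1}
See 'b': counts = {'c': 1, 'b': 1}
See 'c': counts = {'c': 2, 'b': 1}
See 'b': counts = {'c': 2, 'b': 2}
See 'a': counts = {'c': 2, 'b': 2, 'a': 1}
See 'b': counts = {'c': 2, 'b': 3, 'a': 1}

{'c': 2, 'b': 3, 'a': 1}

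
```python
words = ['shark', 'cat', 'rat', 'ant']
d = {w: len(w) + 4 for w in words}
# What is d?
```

{'shark': 9, 'cat': 7, 'rat': 7, 'ant': 7}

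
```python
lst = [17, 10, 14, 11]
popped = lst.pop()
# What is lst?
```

[17, 10, 14]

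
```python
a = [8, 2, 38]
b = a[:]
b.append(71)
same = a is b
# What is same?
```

After line 1: a = [8, 2, 38]
After line 2 (b = a[:] is a shallow copy, new object): a = [8, 2, 38], b = [8, 2, 38]
After line 3 (append only mutates b): a = [8, 2, 38], b = [8, 2, 38, 71]
After line 4 (same = a is b; different objects -> False): same = False

False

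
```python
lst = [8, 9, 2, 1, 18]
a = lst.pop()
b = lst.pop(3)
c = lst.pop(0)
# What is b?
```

After line 1: lst = [8, 9, 2, 1, 18]
After line 2 (pop() -> a = 18): lst = [8, 9, 2, 1]
After line 3 (pop(3) -> b = 1): lst = [8, 9, 2]
After line 4 (pop(0) -> c = 8): lst = [9, 2]

1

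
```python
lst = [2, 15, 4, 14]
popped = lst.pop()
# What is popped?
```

14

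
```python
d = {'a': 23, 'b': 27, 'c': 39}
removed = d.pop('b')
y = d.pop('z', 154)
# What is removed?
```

After line 1: d = {'a': 23, 'b': 27, 'c': 39}
After line 2 (pop 'b' returns 27): d = {'a': 23, 'c': 39}, removed = 27
After line 3 (pop 'z' missing, returns default 154): d = {'a': 23, 'c': 39}, y = 154

27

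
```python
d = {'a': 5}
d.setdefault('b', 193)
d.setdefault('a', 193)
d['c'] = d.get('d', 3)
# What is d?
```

After line 1: d = {'a': 5}
After line 2 (setdefault adds 'b'=193): d = {'a': 5, 'b': 193}
After line 3 (setdefault 'a' no-op, already exists): d = {'a': 5, 'b': 193}
After line 4 (get('d', 3) returns default since 'd' not in d): d = {'a': 5, 'b': 193, 'c': 3}

{'a': 5, 'b': 193, 'c': 3}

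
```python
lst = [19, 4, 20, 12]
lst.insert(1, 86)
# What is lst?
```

[19, 86, 4, 20, 12]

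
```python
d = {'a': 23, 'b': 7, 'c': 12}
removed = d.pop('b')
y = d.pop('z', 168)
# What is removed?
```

After line 1: d = {'a': 23, 'b': 7, 'c': 12}
After line 2 (pop 'b' returns 7): d = {'a': 23, 'c': 12}, removed = 7
After line 3 (pop 'z' missing, returns default 168): d = {'a': 23, 'c': 12}, y = 168

7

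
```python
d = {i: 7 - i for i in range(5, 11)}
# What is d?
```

{5: 2, 6: 1, 7: 0, 8: -1, 9: -2, 10: -3}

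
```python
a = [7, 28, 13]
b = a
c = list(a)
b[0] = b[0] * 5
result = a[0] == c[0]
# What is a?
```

After line 1: a = [7, 28, 13]
After line 2 (b = a, alias): a = [7, 28, 13], b = [7, 28, 13]
After line 3 (c = list(a) is a copy, new object): c = [7, 28, 13]
After line 4 (b[0] = 7 * 5 = 35; mutates shared a/b): a = b = [35, 28, 13], c = [7, 28, 13]
After line 5 (a[0] = 35, c[0] = 7; result = False)

[35, 28, 13]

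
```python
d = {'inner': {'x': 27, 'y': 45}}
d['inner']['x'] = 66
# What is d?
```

After line 1: d = {'inner': {'x': 27, 'y': 45}}
After line 2 (inner x overwritten): d = {'inner': {'x': 66, 'y': 45}}

{'inner': {'x': 66, 'y': 45}}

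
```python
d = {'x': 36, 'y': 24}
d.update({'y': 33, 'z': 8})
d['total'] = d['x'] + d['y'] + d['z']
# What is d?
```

After line 1: d = {'x': 36, 'y': 24}
After line 2 (y overwritten, z added): d = {'x': 36, 'y': 33, 'z': 8}
After line 3 (total = 36 + 33 + 8 = 77): d = {'x': 36, 'y': 33, 'z': 8, 'total': 77}

{'x': 36, 'y': 33, 'z': 8, 'total': 77}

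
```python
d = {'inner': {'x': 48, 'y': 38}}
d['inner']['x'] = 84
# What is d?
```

After line 1: d = {'inner': {'x': 48, 'y': 38}}
After line 2 (inner x overwritten): d = {'inner': {'x': 84, 'y': 38}}

{'inner': {'x': 84, 'y': 38}}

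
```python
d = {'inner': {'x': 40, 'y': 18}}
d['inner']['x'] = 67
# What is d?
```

After line 1: d = {'inner': {'x': 40, 'y': 18}}
After line 2 (inner x overwritten): d = {'inner': {'x': 67, 'y': 18}}

{'inner': {'x': 67, 'y': 18}}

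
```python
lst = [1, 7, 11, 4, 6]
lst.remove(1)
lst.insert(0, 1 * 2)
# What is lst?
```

After line 1: lst = [1, 7, 11, 4, 6]
After line 2 (remove first 1): lst = [7, 11, 4, 6]
After line 3 (insert 2 at index 0): lst = [2, 7, 11, 4, 6]

[2, 7, 11, 4, 6]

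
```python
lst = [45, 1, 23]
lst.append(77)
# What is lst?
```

[45, 1, 23, 77]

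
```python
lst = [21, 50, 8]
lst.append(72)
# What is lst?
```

[21, 50, 8, 72]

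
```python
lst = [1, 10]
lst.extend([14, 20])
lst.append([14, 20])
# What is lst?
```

After line 1: lst = [1, 10]
After line 2 (extend unpacks [14, 20]): lst = [1, 10, 14, 20]
After line 3 (append adds [14, 20] as single element): lst = [1, 10, 14, 20, [14, 20]]

[1, 10, 14, 20, [14, 20]]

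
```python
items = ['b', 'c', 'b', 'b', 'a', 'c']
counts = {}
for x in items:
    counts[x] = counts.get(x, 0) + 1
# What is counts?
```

Initial: counts = {}, items = ['b', 'c', 'b', 'b', 'a', 'c']
See 'b': counts = {'b': 1}
See 'c': counts = {'b': 1, 'c': 1}
See 'b': counts = {'b': 2, 'c': 1}
See 'b': counts = {'b': 3, 'c': 1}
See 'a': counts = {'b': 3, 'c': 1, 'a': 1}
See 'c': counts = {'b': 3, 'c': 2, 'a': 1}

{'b': 3, 'c': 2, 'a': 1}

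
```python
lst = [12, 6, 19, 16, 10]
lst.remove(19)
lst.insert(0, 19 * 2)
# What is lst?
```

After line 1: lst = [12, 6, 19, 16, 10]
After line 2 (remove first 19): lst = [12, 6, 16, 10]
After line 3 (insert 38 at index 0): lst = [38, 12, 6, 16, 10]

[38, 12, 6, 16, 10]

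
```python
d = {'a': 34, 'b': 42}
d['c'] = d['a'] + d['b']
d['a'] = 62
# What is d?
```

After line 1: d = {'a': 34, 'b': 42}
After line 2 (d['c'] = 34 + 42): d = {'a': 34, 'b': 42, 'c': 76}
After line 3: d = {'a': 62, 'b': 42, 'c': 76}

{'a': 62, 'b': 42, 'c': 76}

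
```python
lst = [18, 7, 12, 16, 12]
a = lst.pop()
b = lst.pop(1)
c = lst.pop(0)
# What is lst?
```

After line 1: lst = [18, 7, 12, 16, 12]
After line 2 (pop() -> a = 12): lst = [18, 7, 12, 16]
After line 3 (pop(1) -> b = 7): lst = [18, 12, 16]
After line 4 (pop(0) -> c = 18): lst = [12, 16]

[12, 16]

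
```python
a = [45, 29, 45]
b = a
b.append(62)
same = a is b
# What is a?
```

After line 1: a = [45, 29, 45]
After line 2 (b = a is an alias, same object): a = [45, 29, 45], b = [45, 29, 45]
After line 3 (b.append mutates the shared list): a = [45, 29, 45, 62], b = [45, 29, 45, 62]
After line 4 (same = a is b; same object -> True): same = True

[45, 29, 45, 62]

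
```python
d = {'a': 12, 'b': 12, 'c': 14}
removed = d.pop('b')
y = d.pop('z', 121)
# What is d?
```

After line 1: d = {'a': 12, 'b': 12, 'c': 14}
After line 2 (pop 'b' returns 12): d = {'a': 12, 'c': 14}, removed = 12
After line 3 (pop 'z' missing, returns default 121): d = {'a': 12, 'c': 14}, y = 121

{'a': 12, 'c': 14}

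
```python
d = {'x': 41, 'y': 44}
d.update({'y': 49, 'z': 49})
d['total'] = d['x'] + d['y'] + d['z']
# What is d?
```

After line 1: d = {'x': 41, 'y': 44}
After line 2 (y overwritten, z added): d = {'x': 41, 'y': 49, 'z': 49}
After line 3 (total = 41 + 49 + 49 = 139): d = {'x': 41, 'y': 49, 'z': 49, 'total': 139}

{'x': 41, 'y': 49, 'z': 49, 'total': 139}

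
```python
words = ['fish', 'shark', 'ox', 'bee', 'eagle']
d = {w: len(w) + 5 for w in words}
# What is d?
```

{'fish': 9, 'shark': 10, 'ox': 7, 'bee': 8, 'eagle': 10}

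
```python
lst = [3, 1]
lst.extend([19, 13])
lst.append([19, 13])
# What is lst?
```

After line 1: lst = [3, 1]
After line 2 (extend unpacks [19, 13]): lst = [3, 1, 19, 13]
After line 3 (append adds [19, 13] as single element): lst = [3, 1, 19, 13, [19, 13]]

[3, 1, 19, 13, [19, 13]]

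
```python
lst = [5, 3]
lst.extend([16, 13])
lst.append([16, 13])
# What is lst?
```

After line 1: lst = [5, 3]
After line 2 (extend unpacks [16, 13]): lst = [5, 3, 16, 13]
After line 3 (append adds [16, 13] as single element): lst = [5, 3, 16, 13, [16, 13]]

[5, 3, 16, 13, [16, 13]]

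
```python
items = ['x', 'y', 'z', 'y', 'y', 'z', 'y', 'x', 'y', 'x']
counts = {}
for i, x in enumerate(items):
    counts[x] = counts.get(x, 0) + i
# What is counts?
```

Initial: counts = {}, items = ['x', 'y', 'z', 'y', 'y', 'z', 'y', 'x', 'y', 'x']
i=0, x='x': counts = {'x': 0}
i=1, x='y': counts = {'x': 0, 'y': 1}
i=2, x='z': counts = {'x': 0, 'y': 1, 'z': 2}
i=3, x='y': counts = {'x': 0, 'y': 4, 'z': 2}
i=4, x='y': counts = {'x': 0, 'y': 8, 'z': 2}
i=5, x='z': counts = {'x': 0, 'y': 8, 'z': 7}
i=6, x='y': counts = {'x': 0, 'y': 14, 'z': 7}
i=7, x='x': counts = {'x': 7, 'y': 14, 'z': 7}
i=8, x='y': counts = {'x': 7, 'y': 22, 'z': 7}
i=9, x='x': counts = {'x': 16, 'y': 22, 'z': 7}

{'x': 16, 'y': 22, 'z': 7}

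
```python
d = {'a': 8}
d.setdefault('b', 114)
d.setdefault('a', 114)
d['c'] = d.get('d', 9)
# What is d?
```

After line 1: d = {'a': 8}
After line 2 (setdefault adds 'b'=114): d = {'a': 8, 'b': 114}
After line 3 (setdefault 'a' no-op, already exists): d = {'a': 8, 'b': 114}
After line 4 (get('d', 9) returns default since 'd' not in d): d = {'a': 8, 'b': 114, 'c': 9}

{'a': 8, 'b': 114, 'c': 9}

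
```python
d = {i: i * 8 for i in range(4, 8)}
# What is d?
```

{4: 32, 5: 40, 6: 48, 7: 56}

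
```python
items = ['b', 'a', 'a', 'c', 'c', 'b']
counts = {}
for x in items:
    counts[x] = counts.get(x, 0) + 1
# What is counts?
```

Initial: counts = {}, items = ['b', 'a', 'a', 'c', 'c', 'b']
See 'b': counts = {'b': 1}
See 'a': counts = {'b': 1, 'a': 1}
See 'a': counts = {'b': 1, 'a': 2}
See 'c': counts = {'b': 1, 'a': 2, 'c': 1}
See 'c': counts = {'b': 1, 'a': 2, 'c': 2}
See 'b': counts = {'b': 2, 'a': 2, 'c': 2}

{'b': 2, 'a': 2, 'c': 2}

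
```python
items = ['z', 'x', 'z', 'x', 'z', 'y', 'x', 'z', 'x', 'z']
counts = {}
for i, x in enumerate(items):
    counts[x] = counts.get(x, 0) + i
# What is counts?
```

Initial: counts = {}, items = ['z', 'x', 'z', 'x', 'z', 'y', 'x', 'z', 'x', 'z']
i=0, x='z': counts = {'z': 0}
i=1, x='x': counts = {'z': 0, 'x': 1}
i=2, x='z': counts = {'z': 2, 'x': 1}
i=3, x='x': counts = {'z': 2, 'x': 4}
i=4, x='z': counts = {'z': 6, 'x': 4}
i=5, x='y': counts = {'z': 6, 'x': 4, 'y': 5}
i=6, x='x': counts = {'z': 6, 'x': 10, 'y': 5}
i=7, x='z': counts = {'z': 13, 'x': 10, 'y': 5}
i=8, x='x': counts = {'z': 13, 'x': 18, 'y': 5}
i=9, x='z': counts = {'z': 22, 'x': 18, 'y': 5}

{'z': 22, 'x': 18, 'y': 5}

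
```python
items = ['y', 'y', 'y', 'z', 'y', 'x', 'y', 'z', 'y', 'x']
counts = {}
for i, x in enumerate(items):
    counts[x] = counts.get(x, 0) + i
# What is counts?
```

Initial: counts = {}, items = ['y', 'y', 'y', 'z', 'y', 'x', 'y', 'z', 'y', 'x']
i=0, x='y': counts = {'y': 0}
i=1, x='y': counts = {'y': 1}
i=2, x='y': counts = {'y': 3}
i=3, x='z': counts = {'y': 3, 'z': 3}
i=4, x='y': counts = {'y': 7, 'z': 3}
i=5, x='x': counts = {'y': 7, 'z': 3, 'x': 5}
i=6, x='y': counts = {'y': 13, 'z': 3, 'x': 5}
i=7, x='z': counts = {'y': 13, 'z': 10, 'x': 5}
i=8, x='y': counts = {'y': 21, 'z': 10, 'x': 5}
i=9, x='x': counts = {'y': 21, 'z': 10, 'x': 14}

{'y': 21, 'z': 10, 'x': 14}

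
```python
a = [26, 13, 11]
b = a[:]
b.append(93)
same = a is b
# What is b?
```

After line 1: a = [26, 13, 11]
After line 2 (b = a[:] is a shallow copy, new object): a = [26, 13, 11], b = [26, 13, 11]
After line 3 (append only mutates b): a = [26, 13, 11], b = [26, 13, 11, 93]
After line 4 (same = a is b; different objects -> False): same = False

[26, 13, 11, 93]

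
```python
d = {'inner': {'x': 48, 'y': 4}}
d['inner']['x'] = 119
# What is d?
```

After line 1: d = {'inner': {'x': 48, 'y': 4}}
After line 2 (inner x overwritten): d = {'inner': {'x': 119, 'y': 4}}

{'inner': {'x': 119, 'y': 4}}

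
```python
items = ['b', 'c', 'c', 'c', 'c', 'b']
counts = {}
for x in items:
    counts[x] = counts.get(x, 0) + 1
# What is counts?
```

Initial: counts = {}, items = ['b', 'c', 'c', 'c', 'c', 'b']
See 'b': counts = {'b': 1}
See 'c': counts = {'b': 1, 'c': 1}
See 'c': counts = {'b': 1, 'c': 2}
See 'c': counts = {'b': 1, 'c': 3}
See 'c': counts = {'b': 1, 'c': 4}
See 'b': counts = {'b': 2, 'c': 4}

{'b': 2, 'c': 4}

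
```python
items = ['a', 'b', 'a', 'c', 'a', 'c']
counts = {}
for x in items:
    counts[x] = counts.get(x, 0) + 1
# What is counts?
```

Initial: counts = {}, items = ['a', 'b', 'a', 'c', 'a', 'c']
See 'a': counts = {'a': 1}
See 'b': counts = {'a': 1, 'b': 1}
See 'a': counts = {'a': 2, 'b': 1}
See 'c': counts = {'a': 2, 'b': 1, 'c': 1}
See 'a': counts = {'a': 3, 'b': 1, 'c': 1}
See 'c': counts = {'a': 3, 'b': 1, 'c': 2}

{'a': 3, 'b': 1, 'c': 2}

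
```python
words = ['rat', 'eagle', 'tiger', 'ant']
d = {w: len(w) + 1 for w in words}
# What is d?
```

{'rat': 4, 'eagle': 6, 'tiger': 6, 'ant': 4}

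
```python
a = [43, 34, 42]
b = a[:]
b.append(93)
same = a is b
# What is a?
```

After line 1: a = [43, 34, 42]
After line 2 (b = a[:] is a shallow copy, new object): a = [43, 34, 42], b = [43, 34, 42]
After line 3 (append only mutates b): a = [43, 34, 42], b = [43, 34, 42, 93]
After line 4 (same = a is b; different objects -> False): same = False

[43, 34, 42]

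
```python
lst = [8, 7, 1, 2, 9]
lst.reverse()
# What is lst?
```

[9, 2, 1, 7, 8]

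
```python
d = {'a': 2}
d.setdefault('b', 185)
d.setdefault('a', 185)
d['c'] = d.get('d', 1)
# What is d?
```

After line 1: d = {'a': 2}
After line 2 (setdefault adds 'b'=185): d = {'a': 2, 'b': 185}
After line 3 (setdefault 'a' no-op, already exists): d = {'a': 2, 'b': 185}
After line 4 (get('d', 1) returns default since 'd' not in d): d = {'a': 2, 'b': 185, 'c': 1}

{'a': 2, 'b': 185, 'c': 1}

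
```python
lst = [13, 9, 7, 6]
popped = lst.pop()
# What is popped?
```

6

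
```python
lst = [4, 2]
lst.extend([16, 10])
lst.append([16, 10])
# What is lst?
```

After line 1: lst = [4, 2]
After line 2 (extend unpacks [16, 10]): lst = [4, 2, 16, 10]
After line 3 (append adds [16, 10] as single element): lst = [4, 2, 16, 10, [16, 10]]

[4, 2, 16, 10, [16, 10]]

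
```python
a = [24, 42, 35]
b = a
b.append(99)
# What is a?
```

After line 1: a = [24, 42, 35]
After line 2 (b = a is an alias, same object): a = [24, 42, 35], b = [24, 42, 35]
After line 3 (b.append mutates the shared list): a = [24, 42, 35, 99], b = [24, 42, 35, 99]

[24, 42, 35, 99]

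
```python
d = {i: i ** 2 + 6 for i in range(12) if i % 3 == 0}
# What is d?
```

{0: 6, 3: 15, 6: 42, 9: 87}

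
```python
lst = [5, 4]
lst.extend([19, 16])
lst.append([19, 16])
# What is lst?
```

After line 1: lst = [5, 4]
After line 2 (extend unpacks [19, 16]): lst = [5, 4, 19, 16]
After line 3 (append adds [19, 16] as single element): lst = [5, 4, 19, 16, [19, 16]]

[5, 4, 19, 16, [19, 16]]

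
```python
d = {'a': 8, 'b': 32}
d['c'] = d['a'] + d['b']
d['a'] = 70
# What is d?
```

After line 1: d = {'a': 8, 'b': 32}
After line 2 (d['c'] = 8 + 32): d = {'a': 8, 'b': 32, 'c': 40}
After line 3: d = {'a': 70, 'b': 32, 'c': 40}

{'a': 70, 'b': 32, 'c': 40}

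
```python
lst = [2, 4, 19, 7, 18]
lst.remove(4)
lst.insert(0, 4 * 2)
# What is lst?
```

After line 1: lst = [2, 4, 19, 7, 18]
After line 2 (remove first 4): lst = [2, 19, 7, 18]
After line 3 (insert 8 at index 0): lst = [8, 2, 19, 7, 18]

[8, 2, 19, 7, 18]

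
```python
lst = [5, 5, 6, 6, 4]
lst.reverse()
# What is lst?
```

[4, 6, 6, 5, 5]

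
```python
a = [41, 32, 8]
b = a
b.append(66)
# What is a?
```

After line 1: a = [41, 32, 8]
After line 2 (b = a is an alias, same object): a = [41, 32, 8], b = [41, 32, 8]
After line 3 (b.append mutates the shared list): a = [41, 32, 8, 66], b = [41, 32, 8, 66]

[41, 32, 8, 66]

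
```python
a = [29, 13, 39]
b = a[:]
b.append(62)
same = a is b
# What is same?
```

After line 1: a = [29, 13, 39]
After line 2 (b = a[:] is a shallow copy, new object): a = [29, 13, 39], b = [29, 13, 39]
After line 3 (append only mutates b): a = [29, 13, 39], b = [29, 13, 39, 62]
After line 4 (same = a is b; different objects -> False): same = False

False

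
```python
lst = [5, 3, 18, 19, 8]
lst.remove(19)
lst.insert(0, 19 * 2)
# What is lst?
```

After line 1: lst = [5, 3, 18, 19, 8]
After line 2 (remove first 19): lst = [5, 3, 18, 8]
After line 3 (insert 38 at index 0): lst = [38, 5, 3, 18, 8]

[38, 5, 3, 18, 8]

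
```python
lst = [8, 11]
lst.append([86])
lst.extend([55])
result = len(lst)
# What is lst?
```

After line 1: lst = [8, 11]
After line 2 (append adds [86] as single element): lst = [8, 11, [86]]
After line 3 (extend unpacks [55], adds 55): lst = [8, 11, [86], 55]
After line 4: result = len(lst) = 4

[8, 11, [86], 55]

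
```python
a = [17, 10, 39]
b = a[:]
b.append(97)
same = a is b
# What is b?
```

After line 1: a = [17, 10, 39]
After line 2 (b = a[:] is a shallow copy, new object): a = [17, 10, 39], b = [17, 10, 39]
After line 3 (append only mutates b): a = [17, 10, 39], b = [17, 10, 39, 97]
After line 4 (same = a is b; different objects -> False): same = False

[17, 10, 39, 97]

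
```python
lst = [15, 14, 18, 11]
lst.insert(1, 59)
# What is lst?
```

[15, 59, 14, 18, 11]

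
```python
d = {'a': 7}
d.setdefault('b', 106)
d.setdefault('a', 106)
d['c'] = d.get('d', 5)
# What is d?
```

After line 1: d = {'a': 7}
After line 2 (setdefault adds 'b'=106): d = {'a': 7, 'b': 106}
After line 3 (setdefault 'a' no-op, already exists): d = {'a': 7, 'b': 106}
After line 4 (get('d', 5) returns default since 'd' not in d): d = {'a': 7, 'b': 106, 'c': 5}

{'a': 7, 'b': 106, 'c': 5}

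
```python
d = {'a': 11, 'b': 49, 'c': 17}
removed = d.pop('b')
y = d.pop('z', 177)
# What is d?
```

After line 1: d = {'a': 11, 'b': 49, 'c': 17}
After line 2 (pop 'b' returns 49): d = {'a': 11, 'c': 17}, removed = 49
After line 3 (pop 'z' missing, returns default 177): d = {'a': 11, 'c': 17}, y = 177

{'a': 11, 'c': 17}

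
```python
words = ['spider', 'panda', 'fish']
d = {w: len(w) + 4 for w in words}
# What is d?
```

{'spider': 10, 'panda': 9, 'fish': 8}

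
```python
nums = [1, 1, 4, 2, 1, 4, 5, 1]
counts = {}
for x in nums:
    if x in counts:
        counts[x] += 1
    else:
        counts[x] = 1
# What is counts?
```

Initial: counts = {}, nums = [1, 1, 4, 2, 1, 4, 5, 1]
See 1: counts = {1: 1}
See 1: counts = {1: 2}
See 4: counts = {1: 2, 4: 1}
See 2: counts = {1: 2, 4: 1, 2: 1}
See 1: counts = {1: 3, 4: 1, 2: 1}
See 4: counts = {1: 3, 4: 2, 2: 1}
See 5: counts = {1: 3, 4: 2, 2: 1, 5: 1}
See 1: counts = {1: 4, 4: 2, 2: 1, 5: 1}

{1: 4, 4: 2, 2: 1, 5: 1}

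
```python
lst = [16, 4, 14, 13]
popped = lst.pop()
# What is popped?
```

13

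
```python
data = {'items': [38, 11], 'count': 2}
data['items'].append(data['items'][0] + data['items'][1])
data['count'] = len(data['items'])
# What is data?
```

After line 1: data = {'items': [38, 11], 'count': 2}
After line 2 (append 38 + 11 = 49): data = {'items': [38, 11, 49], 'count': 2}
After line 3 (count = len(items) = 3): data = {'items': [38, 11, 49], 'count': 3}

{'items': [38, 11, 49], 'count': 3}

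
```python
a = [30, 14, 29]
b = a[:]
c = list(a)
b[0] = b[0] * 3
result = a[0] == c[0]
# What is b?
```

After line 1: a = [30, 14, 29]
After line 2 (b = a[:], copy): a = [30, 14, 29], b = [30, 14, 29]
After line 3 (c = list(a) is a copy, new object): c = [30, 14, 29]
After line 4 (b[0] = 30 * 3 = 90; only b mutates (copy)): a = [30, 14, 29], b = [90, 14, 29], c = [30, 14, 29]
After line 5 (a[0] = 30, c[0] = 30; result = True)

[90, 14, 29]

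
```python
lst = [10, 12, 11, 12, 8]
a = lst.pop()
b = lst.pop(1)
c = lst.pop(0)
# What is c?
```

After line 1: lst = [10, 12, 11, 12, 8]
After line 2 (pop() -> a = 8): lst = [10, 12, 11, 12]
After line 3 (pop(1) -> b = 12): lst = [10, 11, 12]
After line 4 (pop(0) -> c = 10): lst = [11, 12]

10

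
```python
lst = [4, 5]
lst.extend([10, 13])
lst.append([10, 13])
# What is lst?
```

After line 1: lst = [4, 5]
After line 2 (extend unpacks [10, 13]): lst = [4, 5, 10, 13]
After line 3 (append adds [10, 13] as single element): lst = [4, 5, 10, 13, [10, 13]]

[4, 5, 10, 13, [10, 13]]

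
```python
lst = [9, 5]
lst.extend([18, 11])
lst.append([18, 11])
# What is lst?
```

After line 1: lst = [9, 5]
After line 2 (extend unpacks [18, 11]): lst = [9, 5, 18, 11]
After line 3 (append adds [18, 11] as single element): lst = [9, 5, 18, 11, [18, 11]]

[9, 5, 18, 11, [18, 11]]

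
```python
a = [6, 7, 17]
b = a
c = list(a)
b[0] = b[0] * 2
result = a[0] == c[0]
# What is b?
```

After line 1: a = [6, 7, 17]
After line 2 (b = a, alias): a = [6, 7, 17], b = [6, 7, 17]
After line 3 (c = list(a) is a copy, new object): c = [6, 7, 17]
After line 4 (b[0] = 6 * 2 = 12; mutates shared a/b): a = b = [12, 7, 17], c = [6, 7, 17]
After line 5 (a[0] = 12, c[0] = 6; result = False)

[12, 7, 17]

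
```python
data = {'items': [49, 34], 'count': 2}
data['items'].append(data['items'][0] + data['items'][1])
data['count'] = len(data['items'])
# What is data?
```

After line 1: data = {'items': [49, 34], 'count': 2}
After line 2 (append 49 + 34 = 83): data = {'items': [49, 34, 83], 'count': 2}
After line 3 (count = len(items) = 3): data = {'items': [49, 34, 83], 'count': 3}

{'items': [49, 34, 83], 'count': 3}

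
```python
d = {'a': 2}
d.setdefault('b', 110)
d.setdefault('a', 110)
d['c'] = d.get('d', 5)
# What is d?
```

After line 1: d = {'a': 2}
After line 2 (setdefault adds 'b'=110): d = {'a': 2, 'b': 110}
After line 3 (setdefault 'a' no-op, already exists): d = {'a': 2, 'b': 110}
After line 4 (get('d', 5) returns default since 'd' not in d): d = {'a': 2, 'b': 110, 'c': 5}

{'a': 2, 'b': 110, 'c': 5}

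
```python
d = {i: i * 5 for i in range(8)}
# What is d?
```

{0: 0, 1: 5, 2: 10, 3: 15, 4: 20, 5: 25, 6: 30, 7: 35}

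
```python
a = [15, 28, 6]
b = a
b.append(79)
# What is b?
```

After line 1: a = [15, 28, 6]
After line 2 (b = a is an alias, same object): a = [15, 28, 6], b = [15, 28, 6]
After line 3 (b.append mutates the shared list): a = [15, 28, 6, 79], b = [15, 28, 6, 79]

[15, 28, 6, 79]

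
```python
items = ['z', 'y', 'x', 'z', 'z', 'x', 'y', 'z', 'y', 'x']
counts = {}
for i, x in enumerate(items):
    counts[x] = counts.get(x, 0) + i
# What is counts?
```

Initial: counts = {}, items = ['z', 'y', 'x', 'z', 'z', 'x', 'y', 'z', 'y', 'x']
i=0, x='z': counts = {'z': 0}
i=1, x='y': counts = {'z': 0, 'y': 1}
i=2, x='x': counts = {'z': 0, 'y': 1, 'x': 2}
i=3, x='z': counts = {'z': 3, 'y': 1, 'x': 2}
i=4, x='z': counts = {'z': 7, 'y': 1, 'x': 2}
i=5, x='x': counts = {'z': 7, 'y': 1, 'x': 7}
i=6, x='y': counts = {'z': 7, 'y': 7, 'x': 7}
i=7, x='z': counts = {'z': 14, 'y': 7, 'x': 7}
i=8, x='y': counts = {'z': 14, 'y': 15, 'x': 7}
i=9, x='x': counts = {'z': 14, 'y': 15, 'x': 16}

{'z': 14, 'y': 15, 'x': 16}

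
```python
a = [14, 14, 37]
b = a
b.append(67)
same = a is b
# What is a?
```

After line 1: a = [14, 14, 37]
After line 2 (b = a is an alias, same object): a = [14, 14, 37], b = [14, 14, 37]
After line 3 (b.append mutates the shared list): a = [14, 14, 37, 67], b = [14, 14, 37, 67]
After line 4 (same = a is b; same object -> True): same = True

[14, 14, 37, 67]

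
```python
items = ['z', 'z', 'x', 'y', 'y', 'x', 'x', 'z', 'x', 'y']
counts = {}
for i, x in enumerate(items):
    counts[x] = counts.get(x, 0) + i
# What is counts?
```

Initial: counts = {}, items = ['z', 'z', 'x', 'y', 'y', 'x', 'x', 'z', 'x', 'y']
i=0, x='z': counts = {'z': 0}
i=1, x='z': counts = {'z': 1}
i=2, x='x': counts = {'z': 1, 'x': 2}
i=3, x='y': counts = {'z': 1, 'x': 2, 'y': 3}
i=4, x='y': counts = {'z': 1, 'x': 2, 'y': 7}
i=5, x='x': counts = {'z': 1, 'x': 7, 'y': 7}
i=6, x='x': counts = {'z': 1, 'x': 13, 'y': 7}
i=7, x='z': counts = {'z': 8, 'x': 13, 'y': 7}
i=8, x='x': counts = {'z': 8, 'x': 21, 'y': 7}
i=9, x='y': counts = {'z': 8, 'x': 21, 'y': 16}

{'z': 8, 'x': 21, 'y': 16}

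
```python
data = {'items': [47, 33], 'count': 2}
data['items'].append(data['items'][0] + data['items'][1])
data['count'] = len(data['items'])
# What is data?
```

After line 1: data = {'items': [47, 33], 'count': 2}
After line 2 (append 47 + 33 = 80): data = {'items': [47, 33, 80], 'count': 2}
After line 3 (count = len(items) = 3): data = {'items': [47, 33, 80], 'count': 3}

{'items': [47, 33, 80], 'count': 3}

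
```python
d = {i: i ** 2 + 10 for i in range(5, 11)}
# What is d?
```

{5: 35, 6: 46, 7: 59, 8: 74, 9: 91, 10: 110}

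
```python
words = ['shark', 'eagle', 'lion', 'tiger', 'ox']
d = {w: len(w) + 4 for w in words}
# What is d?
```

{'shark': 9, 'eagle': 9, 'lion': 8, 'tiger': 9, 'ox': 6}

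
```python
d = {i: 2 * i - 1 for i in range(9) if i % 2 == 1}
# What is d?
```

{1: 1, 3: 5, 5: 9, 7: 13}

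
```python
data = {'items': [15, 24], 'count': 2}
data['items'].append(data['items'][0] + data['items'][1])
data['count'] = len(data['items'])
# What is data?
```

After line 1: data = {'items': [15, 24], 'count': 2}
After line 2 (append 15 + 24 = 39): data = {'items': [15, 24, 39], 'count': 2}
After line 3 (count = len(items) = 3): data = {'items': [15, 24, 39], 'count': 3}

{'items': [15, 24, 39], 'count': 3}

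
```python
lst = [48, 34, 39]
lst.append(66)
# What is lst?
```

[48, 34, 39, 66]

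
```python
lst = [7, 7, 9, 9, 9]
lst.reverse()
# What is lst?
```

[9, 9, 9, 7, 7]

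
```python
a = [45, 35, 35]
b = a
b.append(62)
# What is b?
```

After line 1: a = [45, 35, 35]
After line 2 (b = a is an alias, same object): a = [45, 35, 35], b = [45, 35, 35]
After line 3 (b.append mutates the shared list): a = [45, 35, 35, 62], b = [45, 35, 35, 62]

[45, 35, 35, 62]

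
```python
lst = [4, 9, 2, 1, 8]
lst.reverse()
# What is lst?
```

[8, 1, 2, 9, 4]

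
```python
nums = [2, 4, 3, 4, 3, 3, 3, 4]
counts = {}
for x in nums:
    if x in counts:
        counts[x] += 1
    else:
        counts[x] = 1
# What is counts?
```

Initial: counts = {}, nums = [2, 4, 3, 4, 3, 3, 3, 4]
See 2: counts = {2: 1}
See 4: counts = {2: 1, 4: 1}
See 3: counts = {2: 1, 4: 1, 3: 1}
See 4: counts = {2: 1, 4: 2, 3: 1}
See 3: counts = {2: 1, 4: 2, 3: 2}
See 3: counts = {2: 1, 4: 2, 3: 3}
See 3: counts = {2: 1, 4: 2, 3: 4}
See 4: counts = {2: 1, 4: 3, 3: 4}

{2: 1, 4: 3, 3: 4}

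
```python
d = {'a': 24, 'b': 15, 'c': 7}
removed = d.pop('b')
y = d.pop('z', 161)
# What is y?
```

After line 1: d = {'a': 24, 'b': 15, 'c': 7}
After line 2 (pop 'b' returns 15): d = {'a': 24, 'c': 7}, removed = 15
After line 3 (pop 'z' missing, returns default 161): d = {'a': 24, 'c': 7}, y = 161

161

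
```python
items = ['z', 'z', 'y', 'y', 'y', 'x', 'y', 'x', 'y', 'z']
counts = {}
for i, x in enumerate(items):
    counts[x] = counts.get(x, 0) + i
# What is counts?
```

Initial: counts = {}, items = ['z', 'z', 'y', 'y', 'y', 'x', 'y', 'x', 'y', 'z']
i=0, x='z': counts = {'z': 0}
i=1, x='z': counts = {'z': 1}
i=2, x='y': counts = {'z': 1, 'y': 2}
i=3, x='y': counts = {'z': 1, 'y': 5}
i=4, x='y': counts = {'z': 1, 'y': 9}
i=5, x='x': counts = {'z': 1, 'y': 9, 'x': 5}
i=6, x='y': counts = {'z': 1, 'y': 15, 'x': 5}
i=7, x='x': counts = {'z': 1, 'y': 15, 'x': 12}
i=8, x='y': counts = {'z': 1, 'y': 23, 'x': 12}
i=9, x='z': counts = {'z': 10, 'y': 23, 'x': 12}

{'z': 10, 'y': 23, 'x': 12}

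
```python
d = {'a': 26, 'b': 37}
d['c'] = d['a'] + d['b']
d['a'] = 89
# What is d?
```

After line 1: d = {'a': 26, 'b': 37}
After line 2 (d['c'] = 26 + 37): d = {'a': 26, 'b': 37, 'c': 63}
After line 3: d = {'a': 89, 'b': 37, 'c': 63}

{'a': 89, 'b': 37, 'c': 63}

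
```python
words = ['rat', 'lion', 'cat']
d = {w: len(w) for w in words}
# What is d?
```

{'rat': 3, 'lion': 4, 'cat': 3}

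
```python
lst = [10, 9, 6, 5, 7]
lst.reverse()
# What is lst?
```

[7, 5, 6, 9, 10]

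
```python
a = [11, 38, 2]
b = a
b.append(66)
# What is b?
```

After line 1: a = [11, 38, 2]
After line 2 (b = a is an alias, same object): a = [11, 38, 2], b = [11, 38, 2]
After line 3 (b.append mutates the shared list): a = [11, 38, 2, 66], b = [11, 38, 2, 66]

[11, 38, 2, 66]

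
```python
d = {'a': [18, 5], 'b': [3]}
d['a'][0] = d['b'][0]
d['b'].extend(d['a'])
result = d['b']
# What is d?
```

After line 1: d = {'a': [18, 5], 'b': [3]}
After line 2 (a[0] = b[0] = 3): d = {'a': [3, 5], 'b': [3]}
After line 3 (b.extend(a) appends [3, 5]): d = {'a': [3, 5], 'b': [3, 3, 5]}
After line 4: result = d['b'] = [3, 3, 5]

{'a': [3, 5], 'b': [3, 3, 5]}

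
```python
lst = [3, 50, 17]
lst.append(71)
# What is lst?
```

[3, 50, 17, 71]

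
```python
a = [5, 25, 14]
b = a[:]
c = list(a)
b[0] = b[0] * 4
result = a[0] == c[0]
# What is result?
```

After line 1: a = [5, 25, 14]
After line 2 (b = a[:], copy): a = [5, 25, 14], b = [5, 25, 14]
After line 3 (c = list(a) is a copy, new object): c = [5, 25, 14]
After line 4 (b[0] = 5 * 4 = 20; only b mutates (copy)): a = [5, 25, 14], b = [20, 25, 14], c = [5, 25, 14]
After line 5 (a[0] = 5, c[0] = 5; result = True)

True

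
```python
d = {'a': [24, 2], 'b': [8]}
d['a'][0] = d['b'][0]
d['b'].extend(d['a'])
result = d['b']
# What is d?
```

After line 1: d = {'a': [24, 2], 'b': [8]}
After line 2 (a[0] = b[0] = 8): d = {'a': [8, 2], 'b': [8]}
After line 3 (b.extend(a) appends [8, 2]): d = {'a': [8, 2], 'b': [8, 8, 2]}
After line 4: result = d['b'] = [8, 8, 2]

{'a': [8, 2], 'b': [8, 8, 2]}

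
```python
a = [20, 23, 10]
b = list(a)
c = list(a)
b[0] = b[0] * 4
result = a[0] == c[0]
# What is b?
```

After line 1: a = [20, 23, 10]
After line 2 (b = list(a), copy): a = [20, 23, 10], b = [20, 23, 10]
After line 3 (c = list(a) is a copy, new object): c = [20, 23, 10]
After line 4 (b[0] = 20 * 4 = 80; only b mutates (copy)): a = [20, 23, 10], b = [80, 23, 10], c = [20, 23, 10]
After line 5 (a[0] = 20, c[0] = 20; result = True)

[80, 23, 10]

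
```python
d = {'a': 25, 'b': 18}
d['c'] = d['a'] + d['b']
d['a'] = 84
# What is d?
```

After line 1: d = {'a': 25, 'b': 18}
After line 2 (d['c'] = 25 + 18): d = {'a': 25, 'b': 18, 'c': 43}
After line 3: d = {'a': 84, 'b': 18, 'c': 43}

{'a': 84, 'b': 18, 'c': 43}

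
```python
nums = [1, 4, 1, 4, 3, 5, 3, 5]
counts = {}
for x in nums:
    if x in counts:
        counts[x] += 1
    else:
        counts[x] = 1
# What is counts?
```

Initial: counts = {}, nums = [1, 4, 1, 4, 3, 5, 3, 5]
See 1: counts = {1: 1}
See 4: counts = {1: 1, 4: 1}
See 1: counts = {1: 2, 4: 1}
See 4: counts = {1: 2, 4: 2}
See 3: counts = {1: 2, 4: 2, 3: 1}
See 5: counts = {1: 2, 4: 2, 3: 1, 5: 1}
See 3: counts = {1: 2, 4: 2, 3: 2, 5: 1}
See 5: counts = {1: 2, 4: 2, 3: 2, 5: 2}

{1: 2, 4: 2, 3: 2, 5: 2}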